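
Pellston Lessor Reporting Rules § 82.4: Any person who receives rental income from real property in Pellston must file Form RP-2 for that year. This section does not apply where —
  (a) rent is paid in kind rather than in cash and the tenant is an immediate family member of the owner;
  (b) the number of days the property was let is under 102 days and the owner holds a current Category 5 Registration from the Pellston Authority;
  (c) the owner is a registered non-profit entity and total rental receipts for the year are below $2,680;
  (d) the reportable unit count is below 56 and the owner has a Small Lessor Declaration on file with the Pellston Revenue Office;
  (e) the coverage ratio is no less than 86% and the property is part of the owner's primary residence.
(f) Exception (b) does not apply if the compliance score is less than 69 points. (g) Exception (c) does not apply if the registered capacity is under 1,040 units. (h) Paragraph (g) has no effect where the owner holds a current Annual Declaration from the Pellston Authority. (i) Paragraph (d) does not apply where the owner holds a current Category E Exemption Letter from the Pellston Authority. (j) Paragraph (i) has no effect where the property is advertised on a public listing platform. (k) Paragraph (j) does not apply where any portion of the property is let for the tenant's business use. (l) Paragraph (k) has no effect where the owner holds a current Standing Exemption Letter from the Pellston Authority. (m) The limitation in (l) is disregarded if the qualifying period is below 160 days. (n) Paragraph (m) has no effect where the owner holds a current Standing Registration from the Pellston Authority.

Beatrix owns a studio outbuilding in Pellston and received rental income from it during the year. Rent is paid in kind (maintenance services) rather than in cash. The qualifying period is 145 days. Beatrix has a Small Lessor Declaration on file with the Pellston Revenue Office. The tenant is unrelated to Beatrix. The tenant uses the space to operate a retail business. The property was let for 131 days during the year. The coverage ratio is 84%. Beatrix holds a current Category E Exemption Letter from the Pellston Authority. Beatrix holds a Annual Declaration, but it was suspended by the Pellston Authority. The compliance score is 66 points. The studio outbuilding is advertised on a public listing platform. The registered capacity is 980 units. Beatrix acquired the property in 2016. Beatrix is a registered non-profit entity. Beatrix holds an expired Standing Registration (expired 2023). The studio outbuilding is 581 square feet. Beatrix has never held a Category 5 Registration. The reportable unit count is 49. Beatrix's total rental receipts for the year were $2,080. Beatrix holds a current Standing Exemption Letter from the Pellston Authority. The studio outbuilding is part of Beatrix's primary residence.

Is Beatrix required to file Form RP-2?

Exception (a) fails — the tenant is unrelated to the owner.
Exception (b) fails — the number of days the property was let is 131 days, not under 102 days.
Exception (c)'s conditions are all satisfied: Beatrix is a registered non-profit; total rental receipts for the year are $2,080, below the $2,680 limit. But: (g) is engaged — the registered capacity is 980 units, under the 1,040 units limit. (h), which would lift (g), is not triggered — the Annual Declaration is not current. (c) is therefore removed.
Exception (d)'s conditions are all satisfied: the reportable unit count is 49, below the 56 limit; a Small Lessor Declaration is on file. Turning to paragraphs (i)–(n): (i) operates against (d): a current Category E Exemption Letter is held. (j) would limit (i) — the property is publicly advertised — but (k) sets (j) aside: (k) is engaged — the space is let for business use. (l) is engaged (a current Standing Exemption Letter is held), but yields to (m): (m) operates against (l): the qualifying period is 145 days, below the 160 days limit. (n), which would lift (m), is inapplicable — no current Standing Registration is held. So (d) is unavailable.
Exception (e) requires that the coverage ratio is no less than 86%; but the coverage ratio is 84%, short of 86%, so (e) is unavailable.
None of the exceptions is available; § 82.4 applies in full.

Yes — Beatrix must file Form RP-2.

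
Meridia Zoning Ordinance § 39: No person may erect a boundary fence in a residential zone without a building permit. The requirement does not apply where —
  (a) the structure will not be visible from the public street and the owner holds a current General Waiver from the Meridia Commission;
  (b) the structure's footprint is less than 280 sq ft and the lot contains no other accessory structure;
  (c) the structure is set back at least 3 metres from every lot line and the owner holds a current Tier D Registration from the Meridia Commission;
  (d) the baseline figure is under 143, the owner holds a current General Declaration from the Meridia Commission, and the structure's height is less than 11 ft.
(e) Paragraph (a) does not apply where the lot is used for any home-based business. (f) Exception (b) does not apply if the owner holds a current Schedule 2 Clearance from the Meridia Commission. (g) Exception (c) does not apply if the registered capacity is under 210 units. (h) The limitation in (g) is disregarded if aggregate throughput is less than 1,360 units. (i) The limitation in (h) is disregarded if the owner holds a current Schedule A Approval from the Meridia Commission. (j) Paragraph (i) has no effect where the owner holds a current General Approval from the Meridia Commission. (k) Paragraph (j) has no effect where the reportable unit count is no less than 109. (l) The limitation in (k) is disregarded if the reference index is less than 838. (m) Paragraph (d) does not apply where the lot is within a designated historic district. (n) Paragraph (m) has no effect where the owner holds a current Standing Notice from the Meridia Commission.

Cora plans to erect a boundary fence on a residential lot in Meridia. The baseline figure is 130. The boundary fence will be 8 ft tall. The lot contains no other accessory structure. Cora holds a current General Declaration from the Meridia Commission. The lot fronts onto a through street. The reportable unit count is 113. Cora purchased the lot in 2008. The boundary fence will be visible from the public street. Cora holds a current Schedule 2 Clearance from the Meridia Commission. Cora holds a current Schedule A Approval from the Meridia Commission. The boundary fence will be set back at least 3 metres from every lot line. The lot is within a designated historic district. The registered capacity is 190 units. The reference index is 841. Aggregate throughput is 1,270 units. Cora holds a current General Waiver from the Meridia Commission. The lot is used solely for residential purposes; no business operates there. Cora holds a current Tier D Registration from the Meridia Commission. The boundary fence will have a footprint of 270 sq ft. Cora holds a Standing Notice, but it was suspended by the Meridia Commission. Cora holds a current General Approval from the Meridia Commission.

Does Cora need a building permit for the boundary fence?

Exception (a) does not apply: the structure will be visible from the street.
Exception (b) is satisfied on its face — the structure's footprint is 270 sq ft, less than the 280 sq ft limit; the lot has no other accessory structure. But applying paragraph (f): (f) operates against (b): a current Schedule 2 Clearance is held. So (b) is unavailable.
Exception (c) is satisfied on its face — the setback is at least 3 m on every side; a current Tier D Registration is held. However, paragraphs (g)–(l) must be considered: (g) operates against (c): the registered capacity is 190 units, under the 210 units limit. (h) operates (aggregate throughput is 1,270 units, less than the 1,360 units limit), but yields to (i): (i) operates against (h): a current Schedule A Approval is held. (j) would limit (i) — a current General Approval is held — but (k) sets (j) aside: (k) operates against (j): the reportable unit count is 113, meeting the 109 threshold. (l) is not engaged (the reference index is 841, not less than 838), so (k) stands. So (c) is unavailable.
Exception (d): the baseline figure is 130, under the 143 limit; a current General Declaration is held; the structure's height is 8 ft, less than the 11 ft limit — every condition holds. But: (m) operates against (d): the lot is in a historic district. (n), which would lift (m), is not triggered — no current Standing Notice is held. So (d) is unavailable.
No exception applies. The general rule governs.

Yes — Cora must obtain a building permit.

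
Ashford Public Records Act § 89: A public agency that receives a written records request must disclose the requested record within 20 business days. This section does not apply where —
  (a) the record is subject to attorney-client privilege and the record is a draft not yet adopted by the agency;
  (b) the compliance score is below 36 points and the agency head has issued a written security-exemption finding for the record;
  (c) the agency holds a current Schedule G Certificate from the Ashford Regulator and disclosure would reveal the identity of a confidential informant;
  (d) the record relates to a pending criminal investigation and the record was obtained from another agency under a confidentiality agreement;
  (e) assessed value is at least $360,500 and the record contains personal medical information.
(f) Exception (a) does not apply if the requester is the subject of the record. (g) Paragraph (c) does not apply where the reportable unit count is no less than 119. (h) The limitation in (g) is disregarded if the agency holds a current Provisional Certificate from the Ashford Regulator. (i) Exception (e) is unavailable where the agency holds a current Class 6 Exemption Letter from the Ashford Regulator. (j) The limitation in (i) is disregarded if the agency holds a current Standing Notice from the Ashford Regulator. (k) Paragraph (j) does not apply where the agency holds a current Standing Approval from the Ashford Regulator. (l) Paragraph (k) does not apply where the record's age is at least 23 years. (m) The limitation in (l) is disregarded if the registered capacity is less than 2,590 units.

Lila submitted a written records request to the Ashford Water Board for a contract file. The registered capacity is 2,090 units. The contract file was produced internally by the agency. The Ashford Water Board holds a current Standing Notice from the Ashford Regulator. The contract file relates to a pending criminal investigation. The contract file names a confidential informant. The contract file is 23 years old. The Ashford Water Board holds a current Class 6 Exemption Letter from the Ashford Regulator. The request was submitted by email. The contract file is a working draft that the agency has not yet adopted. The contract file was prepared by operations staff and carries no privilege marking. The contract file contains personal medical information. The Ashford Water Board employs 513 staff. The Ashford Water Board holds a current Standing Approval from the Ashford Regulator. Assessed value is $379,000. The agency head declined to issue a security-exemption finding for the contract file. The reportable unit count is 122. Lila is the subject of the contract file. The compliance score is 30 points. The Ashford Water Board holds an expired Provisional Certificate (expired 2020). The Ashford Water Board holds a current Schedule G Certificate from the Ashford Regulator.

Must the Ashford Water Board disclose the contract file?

Exception (a) fails — the contract file carries no privilege marking.
Exception (b) does not apply: the agency head declined to issue a security-exemption finding.
All of (c)'s requirements are met (a current Schedule G Certificate is held; the contract file names a confidential informant). But applying paragraphs (g)–(h): (g) operates against (c): the reportable unit count is 122, meeting the 119 threshold. (h) does not operate here (there is no Provisional Certificate in force), so (g) stands. Exception (c) does not apply.
Exception (d) does not apply: the contract file was produced internally.
Exception (e): assessed value is $379,000, meeting the $360,500 threshold; the contract file contains personal medical information — every condition holds. But applying paragraphs (i)–(m): (i) operates against (e): a current Class 6 Exemption Letter is held. (j) operates (a current Standing Notice is held), but is overridden by (k): (k) is engaged — a current Standing Approval is held. (l) is triggered (the record's age is 23 years, meeting the 23 years threshold), but yields to (m): (m) operates against (l): the registered capacity is 2,090 units, less than the 2,590 units limit. So (e) is unavailable.
No exception applies. The general rule governs.

Yes — the Ashford Water Board must disclose the contract file.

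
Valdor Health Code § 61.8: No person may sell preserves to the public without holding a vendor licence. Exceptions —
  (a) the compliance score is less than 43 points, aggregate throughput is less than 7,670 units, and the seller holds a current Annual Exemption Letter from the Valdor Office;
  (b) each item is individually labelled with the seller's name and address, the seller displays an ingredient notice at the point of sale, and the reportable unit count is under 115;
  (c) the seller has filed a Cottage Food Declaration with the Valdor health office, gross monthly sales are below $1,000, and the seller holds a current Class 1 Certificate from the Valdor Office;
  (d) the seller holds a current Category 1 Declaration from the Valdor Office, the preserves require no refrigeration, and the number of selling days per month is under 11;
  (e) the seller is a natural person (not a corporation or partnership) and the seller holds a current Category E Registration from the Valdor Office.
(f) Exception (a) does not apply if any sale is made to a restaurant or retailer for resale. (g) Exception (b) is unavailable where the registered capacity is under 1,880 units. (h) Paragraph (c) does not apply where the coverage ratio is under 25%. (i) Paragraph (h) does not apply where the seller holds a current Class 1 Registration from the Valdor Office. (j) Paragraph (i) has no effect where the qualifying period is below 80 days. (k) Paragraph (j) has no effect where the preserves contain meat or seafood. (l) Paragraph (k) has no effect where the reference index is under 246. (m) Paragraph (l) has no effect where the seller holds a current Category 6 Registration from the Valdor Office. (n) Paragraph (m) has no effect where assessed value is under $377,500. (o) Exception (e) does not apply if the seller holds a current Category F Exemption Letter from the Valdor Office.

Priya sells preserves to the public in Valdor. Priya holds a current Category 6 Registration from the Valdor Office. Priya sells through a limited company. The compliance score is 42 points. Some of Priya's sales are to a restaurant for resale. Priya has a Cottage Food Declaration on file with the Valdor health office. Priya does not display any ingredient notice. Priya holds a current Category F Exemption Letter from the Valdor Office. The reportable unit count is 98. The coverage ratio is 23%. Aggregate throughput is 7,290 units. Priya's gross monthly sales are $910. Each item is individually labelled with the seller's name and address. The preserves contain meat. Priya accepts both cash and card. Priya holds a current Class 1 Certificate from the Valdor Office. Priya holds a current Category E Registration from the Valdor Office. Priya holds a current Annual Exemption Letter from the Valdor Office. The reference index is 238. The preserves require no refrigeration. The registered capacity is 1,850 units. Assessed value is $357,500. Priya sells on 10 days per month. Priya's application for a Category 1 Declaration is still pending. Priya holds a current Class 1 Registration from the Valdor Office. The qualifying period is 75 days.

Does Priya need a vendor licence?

Yes — Priya must hold a vendor licence.

Exception (a)'s conditions are all satisfied: the compliance score is 42 points, less than the 43 points limit; aggregate throughput is 7,290 units, less than the 7,670 units limit; a current Annual Exemption Letter is held. But: (f) operates against (a): some sales are to a restaurant for resale. (a) is therefore removed.
Exception (b) requires that the seller displays an ingredient notice at the point of sale; but no ingredient notice is displayed, so (b) is unavailable.
Exception (c)'s conditions are all satisfied: a Cottage Food Declaration is on file; gross monthly sales are $910, below the $1,000 limit; a current Class 1 Certificate is held. But applying paragraphs (h)–(n): (h) operates — the coverage ratio is 23%, under the 25% limit. (i) is engaged (a current Class 1 Registration is held), but yields to (j): (j) operates against (i): the qualifying period is 75 days, below the 80 days limit. (k) applies (the preserves contain meat), but is overridden by (l): (l) operates — the reference index is 238, under the 246 limit. (m) operates (a current Category 6 Registration is held), but is displaced by (n): (n) is triggered — assessed value is $357,500, under the $377,500 limit. So (c) is unavailable.
Exception (d) requires that the seller holds a current Category 1 Declaration from the Valdor Office; but the Category 1 Declaration is not current, so (d) is unavailable.
Exception (e) requires that the seller is a natural person (not a corporation or partnership); but the seller operates through a limited company, so (e) is unavailable.
No exception displaces § 61.8.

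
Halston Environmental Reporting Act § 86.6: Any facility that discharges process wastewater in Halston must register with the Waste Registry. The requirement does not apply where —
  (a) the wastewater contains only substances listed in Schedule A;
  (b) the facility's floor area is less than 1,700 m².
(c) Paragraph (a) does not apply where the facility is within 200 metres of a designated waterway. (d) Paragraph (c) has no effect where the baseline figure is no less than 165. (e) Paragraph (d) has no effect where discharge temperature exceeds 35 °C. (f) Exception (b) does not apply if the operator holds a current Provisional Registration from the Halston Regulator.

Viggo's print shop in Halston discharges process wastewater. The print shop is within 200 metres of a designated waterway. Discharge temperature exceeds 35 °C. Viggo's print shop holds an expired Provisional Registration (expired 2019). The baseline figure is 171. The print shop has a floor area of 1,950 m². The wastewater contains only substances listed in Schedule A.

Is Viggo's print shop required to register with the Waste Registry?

Yes — Viggo's print shop must register with the Waste Registry.

All of (a)'s requirements are met (the wastewater is Schedule-A-only). But applying paragraphs (c)–(e): (c) operates against (a): the print shop is within 200 m of a designated waterway. (d) applies (the baseline figure is 171, meeting the 165 threshold), but yields to (e): (e) is engaged — discharge temperature exceeds 35 °C. Exception (a) does not apply.
Exception (b) does not apply: the facility's floor area is 1,950 m², not less than 1,700 m².
No exception applies. The general rule governs.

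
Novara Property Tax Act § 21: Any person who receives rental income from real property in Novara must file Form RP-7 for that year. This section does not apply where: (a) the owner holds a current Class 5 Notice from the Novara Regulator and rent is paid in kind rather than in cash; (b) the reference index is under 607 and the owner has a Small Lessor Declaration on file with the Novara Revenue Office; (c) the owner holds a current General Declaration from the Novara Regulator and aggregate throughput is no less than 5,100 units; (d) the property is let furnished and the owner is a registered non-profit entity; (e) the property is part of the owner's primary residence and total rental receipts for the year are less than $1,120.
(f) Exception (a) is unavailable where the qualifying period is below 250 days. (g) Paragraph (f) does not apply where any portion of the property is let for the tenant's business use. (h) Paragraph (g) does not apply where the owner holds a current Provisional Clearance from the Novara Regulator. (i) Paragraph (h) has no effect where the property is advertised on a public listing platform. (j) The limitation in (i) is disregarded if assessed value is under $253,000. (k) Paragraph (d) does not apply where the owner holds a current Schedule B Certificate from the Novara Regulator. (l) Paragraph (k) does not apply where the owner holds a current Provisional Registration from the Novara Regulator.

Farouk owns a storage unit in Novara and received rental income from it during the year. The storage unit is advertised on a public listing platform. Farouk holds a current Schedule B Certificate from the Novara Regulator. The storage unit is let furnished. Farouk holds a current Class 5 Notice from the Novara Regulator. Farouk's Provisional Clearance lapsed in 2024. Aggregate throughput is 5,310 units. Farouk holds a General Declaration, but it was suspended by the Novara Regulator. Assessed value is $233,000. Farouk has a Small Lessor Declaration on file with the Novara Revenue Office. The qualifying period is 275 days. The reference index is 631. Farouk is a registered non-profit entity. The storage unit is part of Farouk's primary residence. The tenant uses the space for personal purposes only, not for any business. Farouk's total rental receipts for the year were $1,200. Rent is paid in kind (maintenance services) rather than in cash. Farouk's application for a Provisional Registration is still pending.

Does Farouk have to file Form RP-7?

Exception (a)'s conditions are all satisfied: a current Class 5 Notice is held; rent is paid in kind. Considering the limiting provisions: (f) is not triggered — the qualifying period is 275 days, not below 250 days. So (a) applies.
Exception (b) requires that the reference index is under 607; but the reference index is 631, not under 607, so (b) is unavailable.
Exception (c) requires that the owner holds a current General Declaration from the Novara Regulator; but there is no General Declaration in force, so (c) is unavailable.
Exception (d)'s conditions are all satisfied: the property is let furnished; Farouk is a registered non-profit. Turning to paragraphs (k)–(l): (k) operates against (d): a current Schedule B Certificate is held. (l), which would lift (k), is inapplicable — the Provisional Registration is not current. So (d) is unavailable.
Exception (e) fails — total rental receipts for the year are $1,200, not less than $1,120.

No — exception (a) applies; Farouk is not required to file Form RP-7.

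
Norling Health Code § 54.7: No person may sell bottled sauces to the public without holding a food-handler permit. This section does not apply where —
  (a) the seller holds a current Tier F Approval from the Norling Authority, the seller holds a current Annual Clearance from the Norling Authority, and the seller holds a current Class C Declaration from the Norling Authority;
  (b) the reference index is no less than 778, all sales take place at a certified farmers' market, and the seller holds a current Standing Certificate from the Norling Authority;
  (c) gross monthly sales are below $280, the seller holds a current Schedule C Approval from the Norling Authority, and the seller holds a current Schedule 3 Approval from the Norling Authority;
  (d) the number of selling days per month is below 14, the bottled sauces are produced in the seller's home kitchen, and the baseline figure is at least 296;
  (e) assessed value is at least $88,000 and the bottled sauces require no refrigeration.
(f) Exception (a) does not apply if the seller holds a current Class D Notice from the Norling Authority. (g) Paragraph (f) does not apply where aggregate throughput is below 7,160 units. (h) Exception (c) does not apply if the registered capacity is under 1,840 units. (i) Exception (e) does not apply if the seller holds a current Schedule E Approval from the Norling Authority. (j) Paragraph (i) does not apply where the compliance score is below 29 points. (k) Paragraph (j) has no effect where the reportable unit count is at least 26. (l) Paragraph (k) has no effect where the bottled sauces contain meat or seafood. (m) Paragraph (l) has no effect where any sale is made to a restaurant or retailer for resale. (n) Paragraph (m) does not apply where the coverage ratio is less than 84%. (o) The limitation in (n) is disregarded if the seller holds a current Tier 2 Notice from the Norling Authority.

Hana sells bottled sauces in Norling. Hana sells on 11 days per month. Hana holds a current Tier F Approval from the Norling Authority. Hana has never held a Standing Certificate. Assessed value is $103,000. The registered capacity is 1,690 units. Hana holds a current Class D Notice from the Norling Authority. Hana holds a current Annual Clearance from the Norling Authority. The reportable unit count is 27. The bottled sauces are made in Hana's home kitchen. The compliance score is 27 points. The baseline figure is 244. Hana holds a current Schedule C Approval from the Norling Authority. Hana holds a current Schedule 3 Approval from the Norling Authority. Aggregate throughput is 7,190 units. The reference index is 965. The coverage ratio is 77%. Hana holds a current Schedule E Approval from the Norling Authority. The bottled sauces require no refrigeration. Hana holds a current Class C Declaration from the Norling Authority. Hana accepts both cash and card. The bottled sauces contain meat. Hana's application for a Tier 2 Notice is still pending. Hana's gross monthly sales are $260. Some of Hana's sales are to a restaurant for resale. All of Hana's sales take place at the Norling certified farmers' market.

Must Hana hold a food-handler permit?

No — exception (e) applies; Hana is not required to hold a food-handler permit.

All of (a)'s requirements are met (a current Tier F Approval is held; a current Annual Clearance is held; a current Class C Declaration is held). However, paragraphs (f)–(g) must be considered: (f) is triggered — a current Class D Notice is held. (g), which would lift (f), is not triggered — aggregate throughput is 7,190 units, not below 7,160 units. Exception (a) does not apply.
Exception (b) fails — the Standing Certificate is not current.
Exception (c) is satisfied on its face — gross monthly sales are $260, below the $280 limit; a current Schedule C Approval is held; a current Schedule 3 Approval is held. Turning to paragraph (h): (h) operates against (c): the registered capacity is 1,690 units, under the 1,840 units limit. (c) is therefore removed.
Exception (d) requires that the baseline figure is at least 296; but the baseline figure is 244, short of 296, so (d) is unavailable.
Exception (e)'s conditions are all satisfied: assessed value is $103,000, meeting the $88,000 threshold; the bottled sauces are shelf-stable. Under paragraphs (i)–(o): (i) would limit (e) — a current Schedule E Approval is held — but (j) sets (i) aside: (j) is engaged — the compliance score is 27 points, below the 29 points limit. (k) would limit (j) — the reportable unit count is 27, meeting the 26 threshold — but (l) sets (k) aside: (l) is engaged — the bottled sauces contain meat. (m) operates (some sales are to a restaurant for resale), but is overridden by (n): (n) is triggered — the coverage ratio is 77%, less than the 84% limit. (o), which would lift (n), is not engaged — no current Tier 2 Notice is held. Exception (e) stands.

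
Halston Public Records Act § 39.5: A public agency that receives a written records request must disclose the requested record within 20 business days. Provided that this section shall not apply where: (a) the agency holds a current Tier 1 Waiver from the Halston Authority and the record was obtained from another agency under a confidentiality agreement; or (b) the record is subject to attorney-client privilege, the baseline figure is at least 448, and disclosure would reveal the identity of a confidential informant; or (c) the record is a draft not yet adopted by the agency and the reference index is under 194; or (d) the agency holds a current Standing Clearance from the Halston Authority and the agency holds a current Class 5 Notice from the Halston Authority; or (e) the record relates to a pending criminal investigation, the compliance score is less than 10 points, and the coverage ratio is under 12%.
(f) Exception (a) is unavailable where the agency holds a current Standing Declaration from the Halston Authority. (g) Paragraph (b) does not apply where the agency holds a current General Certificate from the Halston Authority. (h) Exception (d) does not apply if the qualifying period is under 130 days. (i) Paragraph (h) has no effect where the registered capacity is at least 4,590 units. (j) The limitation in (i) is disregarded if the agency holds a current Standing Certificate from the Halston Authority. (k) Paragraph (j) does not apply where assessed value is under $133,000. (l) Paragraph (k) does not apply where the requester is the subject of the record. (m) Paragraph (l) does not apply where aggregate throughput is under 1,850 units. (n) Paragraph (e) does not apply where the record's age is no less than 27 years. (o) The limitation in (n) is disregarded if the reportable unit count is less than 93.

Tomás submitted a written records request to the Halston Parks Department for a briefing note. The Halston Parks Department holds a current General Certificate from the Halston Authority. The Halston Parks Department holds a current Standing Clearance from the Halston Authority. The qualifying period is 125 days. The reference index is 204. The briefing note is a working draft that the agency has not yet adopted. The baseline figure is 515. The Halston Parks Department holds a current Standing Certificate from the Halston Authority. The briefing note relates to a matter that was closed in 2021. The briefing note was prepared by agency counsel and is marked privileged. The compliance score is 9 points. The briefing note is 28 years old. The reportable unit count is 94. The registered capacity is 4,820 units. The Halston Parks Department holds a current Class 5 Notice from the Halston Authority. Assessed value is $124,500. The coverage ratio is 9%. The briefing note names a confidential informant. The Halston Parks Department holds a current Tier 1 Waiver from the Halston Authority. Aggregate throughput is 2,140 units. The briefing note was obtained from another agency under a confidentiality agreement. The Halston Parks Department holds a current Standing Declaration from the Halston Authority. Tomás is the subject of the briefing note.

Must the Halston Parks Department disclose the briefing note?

Yes — the Halston Parks Department must disclose the briefing note.

Exception (a) is satisfied on its face — a current Tier 1 Waiver is held; the briefing note was obtained under a confidentiality agreement. But: (f) is engaged — a current Standing Declaration is held. So (a) is unavailable.
Exception (b)'s conditions are all satisfied: the briefing note is privileged; the baseline figure is 515, meeting the 448 threshold; the briefing note names a confidential informant. But: (g) is triggered — a current General Certificate is held. So (b) is unavailable.
Exception (c) does not apply: the reference index is 204, not under 194.
Exception (d): a current Standing Clearance is held; a current Class 5 Notice is held — every condition holds. Turning to paragraphs (h)–(m): (h) operates against (d): the qualifying period is 125 days, under the 130 days limit. (i) operates (the registered capacity is 4,820 units, meeting the 4,590 units threshold), but is overridden by (j): (j) is triggered — a current Standing Certificate is held. (k) would limit (j) — assessed value is $124,500, under the $133,000 limit — but (l) sets (k) aside: (l) operates — Tomás is the subject of the briefing note. (m) is not engaged (aggregate throughput is 2,140 units, not under 1,850 units), so (l) stands. So (d) is unavailable.
Exception (e) fails — the briefing note relates to a closed matter.
None of the exceptions is available; § 39.5 applies in full.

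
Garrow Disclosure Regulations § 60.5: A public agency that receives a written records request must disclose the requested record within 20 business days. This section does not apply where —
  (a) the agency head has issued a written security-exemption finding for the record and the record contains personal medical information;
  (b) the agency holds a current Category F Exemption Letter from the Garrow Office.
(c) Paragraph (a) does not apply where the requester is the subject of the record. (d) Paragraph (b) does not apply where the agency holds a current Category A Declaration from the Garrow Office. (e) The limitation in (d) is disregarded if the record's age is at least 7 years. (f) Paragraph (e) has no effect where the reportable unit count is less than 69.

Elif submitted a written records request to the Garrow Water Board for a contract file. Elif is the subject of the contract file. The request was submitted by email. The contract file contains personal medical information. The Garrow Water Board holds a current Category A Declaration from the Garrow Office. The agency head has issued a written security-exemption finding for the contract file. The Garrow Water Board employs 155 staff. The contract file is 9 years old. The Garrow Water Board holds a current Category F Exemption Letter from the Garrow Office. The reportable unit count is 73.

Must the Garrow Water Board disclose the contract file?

Exception (a) is satisfied on its face — a written security-exemption finding has been issued; the contract file contains personal medical information. Turning to paragraph (c): (c) operates against (a): Elif is the subject of the contract file. (a) is therefore removed.
Exception (b)'s conditions are all satisfied: a current Category F Exemption Letter is held. Under paragraphs (d)–(f): (d) is engaged (a current Category A Declaration is held), but is set aside by (e): (e) operates against (d): the record's age is 9 years, meeting the 7 years threshold. (f), which would lift (e), is not engaged — the reportable unit count is 73, not less than 69. So (b) applies.

No — exception (b) applies; the Garrow Water Board is not required to disclose the contract file.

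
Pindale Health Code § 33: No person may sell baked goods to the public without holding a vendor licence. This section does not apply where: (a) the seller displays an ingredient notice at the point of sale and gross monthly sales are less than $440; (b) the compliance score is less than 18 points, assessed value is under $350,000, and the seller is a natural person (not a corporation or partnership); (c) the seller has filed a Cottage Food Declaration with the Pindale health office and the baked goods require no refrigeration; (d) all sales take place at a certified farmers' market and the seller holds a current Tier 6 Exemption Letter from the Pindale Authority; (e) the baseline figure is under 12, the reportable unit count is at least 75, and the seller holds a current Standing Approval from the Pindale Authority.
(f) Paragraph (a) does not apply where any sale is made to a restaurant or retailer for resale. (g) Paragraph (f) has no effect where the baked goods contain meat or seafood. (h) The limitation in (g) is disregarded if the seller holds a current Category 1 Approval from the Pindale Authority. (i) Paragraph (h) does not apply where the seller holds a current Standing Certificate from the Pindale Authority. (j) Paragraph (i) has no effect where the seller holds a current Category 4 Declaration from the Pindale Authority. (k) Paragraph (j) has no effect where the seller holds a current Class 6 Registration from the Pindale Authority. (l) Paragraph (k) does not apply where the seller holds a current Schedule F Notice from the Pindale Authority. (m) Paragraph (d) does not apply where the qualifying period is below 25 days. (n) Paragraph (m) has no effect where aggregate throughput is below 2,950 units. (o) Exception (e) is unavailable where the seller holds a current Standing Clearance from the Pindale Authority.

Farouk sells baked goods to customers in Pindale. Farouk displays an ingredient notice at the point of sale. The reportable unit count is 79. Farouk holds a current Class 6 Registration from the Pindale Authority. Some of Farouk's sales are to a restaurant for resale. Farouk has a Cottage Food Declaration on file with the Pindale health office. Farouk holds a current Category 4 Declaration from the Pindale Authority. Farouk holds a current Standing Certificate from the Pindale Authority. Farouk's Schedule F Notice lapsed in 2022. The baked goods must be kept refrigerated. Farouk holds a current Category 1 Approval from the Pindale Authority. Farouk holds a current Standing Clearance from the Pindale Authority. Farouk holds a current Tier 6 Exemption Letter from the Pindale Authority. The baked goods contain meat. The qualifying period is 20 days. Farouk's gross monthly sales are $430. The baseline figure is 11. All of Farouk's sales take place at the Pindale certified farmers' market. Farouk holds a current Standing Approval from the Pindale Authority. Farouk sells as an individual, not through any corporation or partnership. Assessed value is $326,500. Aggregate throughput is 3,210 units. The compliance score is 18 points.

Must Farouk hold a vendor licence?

Exception (a)'s conditions are all satisfied: an ingredient notice is displayed; gross monthly sales are $430, less than the $440 limit. Applying paragraphs (f)–(l): (f) would limit (a) — some sales are to a restaurant for resale — but (g) sets (f) aside: (g) operates against (f): the baked goods contain meat. (h) applies (a current Category 1 Approval is held), but is overridden by (i): (i) operates — a current Standing Certificate is held. (j) is engaged (a current Category 4 Declaration is held), but is itself disapplied by (k): (k) operates against (j): a current Class 6 Registration is held. (l) is not engaged (there is no Schedule F Notice in force), so (k) stands. Exception (a) stands.
Exception (b) requires that the compliance score is less than 18 points; but the compliance score is 18 points, not less than 18 points, so (b) is unavailable.
Exception (c) does not apply: the baked goods require refrigeration.
Exception (d): all sales are at a certified farmers' market; a current Tier 6 Exemption Letter is held — every condition holds. But applying paragraphs (m)–(n): (m) operates against (d): the qualifying period is 20 days, below the 25 days limit. (n) does not operate here (aggregate throughput is 3,210 units, not below 2,950 units), so (m) stands. So (d) is unavailable.
All of (e)'s requirements are met (the baseline figure is 11, under the 12 limit; the reportable unit count is 79, meeting the 75 threshold; a current Standing Approval is held). But applying paragraph (o): (o) operates against (e): a current Standing Clearance is held. (e) is therefore removed.

No — exception (a) applies; Farouk is not required to hold a vendor licence.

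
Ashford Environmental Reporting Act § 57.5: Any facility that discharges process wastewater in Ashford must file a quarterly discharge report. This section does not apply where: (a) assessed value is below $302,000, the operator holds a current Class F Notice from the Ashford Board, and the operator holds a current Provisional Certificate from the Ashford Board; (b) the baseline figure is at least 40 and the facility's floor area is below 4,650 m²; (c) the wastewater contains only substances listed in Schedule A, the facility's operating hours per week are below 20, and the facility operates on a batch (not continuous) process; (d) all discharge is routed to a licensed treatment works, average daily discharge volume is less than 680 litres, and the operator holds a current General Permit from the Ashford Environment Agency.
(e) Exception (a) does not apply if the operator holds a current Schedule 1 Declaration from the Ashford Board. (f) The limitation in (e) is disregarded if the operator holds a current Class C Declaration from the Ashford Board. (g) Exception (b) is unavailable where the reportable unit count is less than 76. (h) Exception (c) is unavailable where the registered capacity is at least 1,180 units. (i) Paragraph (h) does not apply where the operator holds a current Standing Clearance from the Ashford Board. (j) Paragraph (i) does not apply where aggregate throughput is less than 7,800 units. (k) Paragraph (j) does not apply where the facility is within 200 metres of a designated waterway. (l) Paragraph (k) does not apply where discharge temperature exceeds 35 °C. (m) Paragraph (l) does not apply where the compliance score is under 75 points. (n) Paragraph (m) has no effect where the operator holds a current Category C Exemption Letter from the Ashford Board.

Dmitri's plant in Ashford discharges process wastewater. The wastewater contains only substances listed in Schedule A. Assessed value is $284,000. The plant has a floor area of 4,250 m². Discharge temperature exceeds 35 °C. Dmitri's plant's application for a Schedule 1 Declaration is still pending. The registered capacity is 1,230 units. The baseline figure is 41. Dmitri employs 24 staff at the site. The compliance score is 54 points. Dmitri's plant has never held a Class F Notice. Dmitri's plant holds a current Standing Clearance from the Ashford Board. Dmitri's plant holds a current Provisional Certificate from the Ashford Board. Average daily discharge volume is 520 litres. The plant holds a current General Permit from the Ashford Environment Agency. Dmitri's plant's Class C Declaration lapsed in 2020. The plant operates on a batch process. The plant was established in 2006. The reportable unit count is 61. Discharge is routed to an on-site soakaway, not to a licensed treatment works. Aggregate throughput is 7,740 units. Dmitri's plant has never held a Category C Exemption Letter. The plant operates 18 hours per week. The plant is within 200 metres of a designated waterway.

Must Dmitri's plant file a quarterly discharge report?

No — exception (c) applies; Dmitri's plant is not required to file a quarterly discharge report.

Exception (a) requires that the operator holds a current Class F Notice from the Ashford Board; but there is no Class F Notice in force, so (a) is unavailable.
Exception (b) is satisfied on its face — the baseline figure is 41, meeting the 40 threshold; the facility's floor area is 4,250 m², below the 4,650 m² limit. But: (g) operates against (b): the reportable unit count is 61, less than the 76 limit. So (b) is unavailable.
Exception (c)'s conditions are all satisfied: the wastewater is Schedule-A-only; the facility's operating hours per week are 18, below the 20 limit; the facility operates on a batch process. As to paragraphs (h)–(n): (h) is triggered (the registered capacity is 1,230 units, meeting the 1,180 units threshold), but yields to (i): (i) operates — a current Standing Clearance is held. (j) would limit (i) — aggregate throughput is 7,740 units, less than the 7,800 units limit — but (k) sets (j) aside: (k) operates — the plant is within 200 m of a designated waterway. (l) would limit (k) — discharge temperature exceeds 35 °C — but (m) sets (l) aside: (m) operates against (l): the compliance score is 54 points, under the 75 points limit. (n), which would lift (m), is inapplicable — there is no Category C Exemption Letter in force. (c) remains available.
Exception (d) does not apply: discharge is not routed to a licensed treatment works.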